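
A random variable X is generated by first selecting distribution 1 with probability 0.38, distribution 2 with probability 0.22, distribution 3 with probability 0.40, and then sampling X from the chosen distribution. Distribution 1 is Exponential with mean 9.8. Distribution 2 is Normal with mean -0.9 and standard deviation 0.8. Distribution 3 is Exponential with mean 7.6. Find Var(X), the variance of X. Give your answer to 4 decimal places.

76.4050

Per component, 1: μ=9.8, E[X²]=192.08; 2: μ=-0.9, E[X²]=1.45; 3: μ=7.6, E[X²]=115.52.
E[X] = 0.38·9.8 + 0.22·-0.9 + 0.4·7.6 = 6.566.
E[X²] = 0.38·192.08 + 0.22·1.45 + 0.4·115.52 = 119.517.
Var(X) = E[X²] − (E[X])² = 119.517 − 43.1124 = 76.405.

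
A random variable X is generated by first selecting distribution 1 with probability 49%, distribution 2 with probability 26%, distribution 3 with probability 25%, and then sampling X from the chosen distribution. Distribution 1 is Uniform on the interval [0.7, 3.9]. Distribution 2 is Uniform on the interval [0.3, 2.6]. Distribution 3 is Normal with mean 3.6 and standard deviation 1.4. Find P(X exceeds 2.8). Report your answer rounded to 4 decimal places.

0.3475

Conditional on each component, P(X > 2.8): 1: 0.34375; 2: 0; 3: 0.716145.
By total probability, P(X > 2.8) = 0.49·0.34375 + 0.26·0 + 0.25·0.716145 = 0.347474.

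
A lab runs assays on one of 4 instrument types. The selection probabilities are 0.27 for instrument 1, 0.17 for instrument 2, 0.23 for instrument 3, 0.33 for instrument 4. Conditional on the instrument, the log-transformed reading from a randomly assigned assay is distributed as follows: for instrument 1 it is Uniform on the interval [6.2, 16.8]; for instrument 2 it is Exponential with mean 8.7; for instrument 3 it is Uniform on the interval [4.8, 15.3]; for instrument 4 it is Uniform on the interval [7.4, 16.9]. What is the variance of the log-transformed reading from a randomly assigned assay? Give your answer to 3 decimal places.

21.592

Per component, 1: μ=11.5, E[X²]=141.613; 2: μ=8.7, E[X²]=151.38; 3: μ=10.05, E[X²]=110.19; 4: μ=12.15, E[X²]=155.143.
E[X] = 0.27·11.5 + 0.17·8.7 + 0.23·10.05 + 0.33·12.15 = 10.905.
E[X²] = 0.27·141.613 + 0.17·151.38 + 0.23·110.19 + 0.33·155.143 = 140.511.
Var(X) = E[X²] − (E[X])² = 140.511 − 118.919 = 21.5922.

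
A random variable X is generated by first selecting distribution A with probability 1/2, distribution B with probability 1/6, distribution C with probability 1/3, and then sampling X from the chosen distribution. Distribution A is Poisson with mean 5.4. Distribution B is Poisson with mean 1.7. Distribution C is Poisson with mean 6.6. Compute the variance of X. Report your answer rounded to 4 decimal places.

Per component, A: μ=5.4, E[X²]=34.56; B: μ=1.7, E[X²]=4.59; C: μ=6.6, E[X²]=50.16.
E[X] = 0.5·5.4 + 0.166667·1.7 + 0.333333·6.6 = 5.18333.
E[X²] = 0.5·34.56 + 0.166667·4.59 + 0.333333·50.16 = 34.765.
Var(X) = E[X²] − (E[X])² = 34.765 − 26.8669 = 7.89806.

7.8981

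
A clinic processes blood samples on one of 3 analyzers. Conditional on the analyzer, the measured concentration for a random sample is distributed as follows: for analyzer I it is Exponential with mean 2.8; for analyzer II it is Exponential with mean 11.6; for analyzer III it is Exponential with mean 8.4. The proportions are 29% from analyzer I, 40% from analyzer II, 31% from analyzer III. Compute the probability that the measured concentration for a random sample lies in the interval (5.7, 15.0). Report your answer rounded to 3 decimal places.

0.277

Conditional on each analyzer, P(5.7 < X < 15.0): I: 0.125873; II: 0.337364; III: 0.339664.
By total probability, P(5.7 < X < 15.0) = 0.29·0.125873 + 0.4·0.337364 + 0.31·0.339664 = 0.276745.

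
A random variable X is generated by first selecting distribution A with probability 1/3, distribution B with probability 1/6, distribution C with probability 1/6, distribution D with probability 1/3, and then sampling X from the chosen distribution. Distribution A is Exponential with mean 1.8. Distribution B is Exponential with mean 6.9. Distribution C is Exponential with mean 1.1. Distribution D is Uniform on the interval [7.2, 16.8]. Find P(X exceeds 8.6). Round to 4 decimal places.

Conditional on each component, P(X > 8.6): A: 0.00841468; B: 0.287545; C: 0.000402353; D: 0.854167.
By total probability, P(X > 8.6) = 0.333333·0.00841468 + 0.166667·0.287545 + 0.166667·0.000402353 + 0.333333·0.854167 = 0.335518.

0.3355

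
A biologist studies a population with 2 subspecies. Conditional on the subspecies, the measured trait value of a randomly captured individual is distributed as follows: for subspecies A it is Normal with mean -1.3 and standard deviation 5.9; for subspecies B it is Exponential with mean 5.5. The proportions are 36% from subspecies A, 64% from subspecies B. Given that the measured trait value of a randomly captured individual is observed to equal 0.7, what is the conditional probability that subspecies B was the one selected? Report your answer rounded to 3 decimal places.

Likelihoods f(0.7 | ·): A: 0.0638419; B: 0.16009.
Posterior ∝ prior × likelihood. Numerator for B: 0.64·0.16009 = 0.102457.
Normalizing constant: 0.36·0.0638419 + 0.64·0.16009 = 0.125441.
P(B | observation) = 0.102457 / 0.125441 = 0.816781.

0.817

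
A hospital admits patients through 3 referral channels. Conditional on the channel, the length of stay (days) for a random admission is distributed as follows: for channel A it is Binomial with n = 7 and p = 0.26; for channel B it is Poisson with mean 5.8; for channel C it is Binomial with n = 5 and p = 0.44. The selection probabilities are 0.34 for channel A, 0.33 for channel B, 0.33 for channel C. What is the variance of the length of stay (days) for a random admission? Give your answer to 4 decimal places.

5.9833

Per component, A: μ=1.82, E[X²]=4.6592; B: μ=5.8, E[X²]=39.44; C: μ=2.2, E[X²]=6.072.
E[X] = 0.34·1.82 + 0.33·5.8 + 0.33·2.2 = 3.2588.
E[X²] = 0.34·4.6592 + 0.33·39.44 + 0.33·6.072 = 16.6031.
Var(X) = E[X²] − (E[X])² = 16.6031 − 10.6198 = 5.98331.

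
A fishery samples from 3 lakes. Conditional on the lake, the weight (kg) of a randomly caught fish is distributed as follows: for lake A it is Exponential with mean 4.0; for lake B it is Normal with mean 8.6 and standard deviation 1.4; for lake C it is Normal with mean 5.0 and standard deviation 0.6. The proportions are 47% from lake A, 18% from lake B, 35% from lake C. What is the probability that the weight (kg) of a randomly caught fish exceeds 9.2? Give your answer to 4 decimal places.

0.1073

Conditional on each lake, P(X > 9.2): A: 0.100259; B: 0.334118; C: 1.27987e-12.
By total probability, P(X > 9.2) = 0.47·0.100259 + 0.18·0.334118 + 0.35·1.27987e-12 = 0.107263.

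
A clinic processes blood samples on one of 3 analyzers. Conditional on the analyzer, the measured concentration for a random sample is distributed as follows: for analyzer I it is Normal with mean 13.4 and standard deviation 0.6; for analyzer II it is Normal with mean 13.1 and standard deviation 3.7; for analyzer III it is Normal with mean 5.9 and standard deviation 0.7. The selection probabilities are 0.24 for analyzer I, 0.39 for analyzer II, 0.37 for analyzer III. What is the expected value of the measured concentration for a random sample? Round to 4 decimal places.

Component means — I: 13.4; II: 13.1; III: 5.9.
E[X] = 0.24·13.4 + 0.39·13.1 + 0.37·5.9 = 10.508.

10.5080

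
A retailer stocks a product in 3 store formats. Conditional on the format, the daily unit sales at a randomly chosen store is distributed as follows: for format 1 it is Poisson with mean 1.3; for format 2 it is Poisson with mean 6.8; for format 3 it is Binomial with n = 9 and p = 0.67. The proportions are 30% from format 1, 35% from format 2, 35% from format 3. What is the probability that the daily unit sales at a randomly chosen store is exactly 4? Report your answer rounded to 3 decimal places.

0.079

Conditional on each format, P(X = 4): 1: 0.0324324; 2: 0.0992252; 3: 0.0993664.
By total probability, P(X = 4) = 0.3·0.0324324 + 0.35·0.0992252 + 0.35·0.0993664 = 0.0792368.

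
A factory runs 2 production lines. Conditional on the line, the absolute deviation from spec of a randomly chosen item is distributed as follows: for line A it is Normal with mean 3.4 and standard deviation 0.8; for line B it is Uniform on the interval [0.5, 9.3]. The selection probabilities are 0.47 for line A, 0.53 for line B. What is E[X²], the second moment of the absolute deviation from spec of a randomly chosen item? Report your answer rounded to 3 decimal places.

21.880

For each component E[X²] = Var + (mean)², giving A: 12.2; B: 30.4633.
Overall E[X²] = 0.47·12.2 + 0.53·30.4633 = 21.8796.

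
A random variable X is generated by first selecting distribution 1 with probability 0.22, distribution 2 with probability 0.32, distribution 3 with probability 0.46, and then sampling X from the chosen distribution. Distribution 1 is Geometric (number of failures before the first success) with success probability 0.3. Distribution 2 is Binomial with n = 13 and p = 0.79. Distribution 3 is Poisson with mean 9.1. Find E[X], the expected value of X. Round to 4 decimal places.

7.9857

Component means — 1: 2.33333; 2: 10.27; 3: 9.1.
E[X] = 0.22·2.33333 + 0.32·10.27 + 0.46·9.1 = 7.98573.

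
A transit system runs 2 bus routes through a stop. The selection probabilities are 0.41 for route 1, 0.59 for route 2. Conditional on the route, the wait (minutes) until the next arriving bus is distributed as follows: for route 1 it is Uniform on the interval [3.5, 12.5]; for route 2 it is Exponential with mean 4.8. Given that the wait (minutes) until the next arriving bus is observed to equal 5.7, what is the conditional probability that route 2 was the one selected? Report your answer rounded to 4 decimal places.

0.4514

Likelihoods f(5.7 | ·): 1: 0.111111; 2: 0.0635381.
Posterior ∝ prior × likelihood. Numerator for 2: 0.59·0.0635381 = 0.0374875.
Normalizing constant: 0.41·0.111111 + 0.59·0.0635381 = 0.083043.
P(2 | observation) = 0.0374875 / 0.083043 = 0.451422.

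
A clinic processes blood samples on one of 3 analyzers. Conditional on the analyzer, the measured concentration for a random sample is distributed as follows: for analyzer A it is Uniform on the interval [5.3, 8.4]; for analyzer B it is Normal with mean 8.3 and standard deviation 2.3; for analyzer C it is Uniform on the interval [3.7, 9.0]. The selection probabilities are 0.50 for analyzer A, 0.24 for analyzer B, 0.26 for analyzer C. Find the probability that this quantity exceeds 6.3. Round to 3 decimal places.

0.665

Conditional on each analyzer, P(X > 6.3): A: 0.677419; B: 0.807731; C: 0.509434.
By total probability, P(X > 6.3) = 0.5·0.677419 + 0.24·0.807731 + 0.26·0.509434 = 0.665018.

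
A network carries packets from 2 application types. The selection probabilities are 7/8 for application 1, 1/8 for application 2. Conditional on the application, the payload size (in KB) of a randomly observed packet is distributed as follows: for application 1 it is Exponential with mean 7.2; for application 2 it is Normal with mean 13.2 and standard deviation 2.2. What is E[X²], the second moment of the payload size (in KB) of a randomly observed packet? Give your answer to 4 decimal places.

For each component E[X²] = Var + (mean)², giving 1: 103.68; 2: 179.08.
Overall E[X²] = 0.875·103.68 + 0.125·179.08 = 113.105.

113.1050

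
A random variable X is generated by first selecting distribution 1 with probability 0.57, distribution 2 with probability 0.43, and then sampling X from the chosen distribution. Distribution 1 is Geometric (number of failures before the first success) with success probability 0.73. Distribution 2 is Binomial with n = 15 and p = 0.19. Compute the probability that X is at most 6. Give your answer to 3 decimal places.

Conditional on each component, P(X ≤ 6): 1: 0.999895; 2: 0.986313.
By total probability, P(X ≤ 6) = 0.57·0.999895 + 0.43·0.986313 = 0.994055.

0.994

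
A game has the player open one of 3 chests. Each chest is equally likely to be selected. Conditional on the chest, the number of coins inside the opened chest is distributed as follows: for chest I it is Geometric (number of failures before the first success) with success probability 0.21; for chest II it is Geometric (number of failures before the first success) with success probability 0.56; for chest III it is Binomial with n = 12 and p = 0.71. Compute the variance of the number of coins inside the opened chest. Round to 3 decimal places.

Per component, I: μ=3.7619, E[X²]=32.0658; II: μ=0.785714, E[X²]=2.02041; III: μ=8.52, E[X²]=75.0612.
E[X] = 0.333333·3.7619 + 0.333333·0.785714 + 0.333333·8.52 = 4.35587.
E[X²] = 0.333333·32.0658 + 0.333333·2.02041 + 0.333333·75.0612 = 36.3825.
Var(X) = E[X²] − (E[X])² = 36.3825 − 18.9736 = 17.4088.

17.409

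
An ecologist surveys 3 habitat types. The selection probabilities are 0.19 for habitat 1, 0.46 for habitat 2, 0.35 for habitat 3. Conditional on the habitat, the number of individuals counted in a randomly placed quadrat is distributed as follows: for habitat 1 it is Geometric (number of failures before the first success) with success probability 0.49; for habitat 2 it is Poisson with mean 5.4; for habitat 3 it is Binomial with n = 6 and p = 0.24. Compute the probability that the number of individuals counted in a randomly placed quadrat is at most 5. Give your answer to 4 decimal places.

Conditional on each habitat, P(X ≤ 5): 1: 0.982404; 2: 0.546132; 3: 0.999809.
By total probability, P(X ≤ 5) = 0.19·0.982404 + 0.46·0.546132 + 0.35·0.999809 = 0.787811.

0.7878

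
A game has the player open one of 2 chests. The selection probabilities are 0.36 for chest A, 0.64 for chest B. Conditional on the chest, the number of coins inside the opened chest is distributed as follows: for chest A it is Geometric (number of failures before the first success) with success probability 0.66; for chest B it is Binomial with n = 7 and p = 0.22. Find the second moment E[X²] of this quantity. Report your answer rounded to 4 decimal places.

2.6631

For each component E[X²] = Var + (mean)², giving A: 1.04591; B: 3.5728.
Overall E[X²] = 0.36·1.04591 + 0.64·3.5728 = 2.66312.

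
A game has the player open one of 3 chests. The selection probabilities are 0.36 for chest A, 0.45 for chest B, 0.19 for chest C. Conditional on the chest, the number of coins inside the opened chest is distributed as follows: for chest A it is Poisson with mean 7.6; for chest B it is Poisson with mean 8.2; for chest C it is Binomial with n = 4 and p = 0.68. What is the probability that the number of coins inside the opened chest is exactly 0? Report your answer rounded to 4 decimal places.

Conditional on each chest, P(X = 0): A: 0.000500451; B: 0.000274654; C: 0.0104858.
By total probability, P(X = 0) = 0.36·0.000500451 + 0.45·0.000274654 + 0.19·0.0104858 = 0.00229605.

0.0023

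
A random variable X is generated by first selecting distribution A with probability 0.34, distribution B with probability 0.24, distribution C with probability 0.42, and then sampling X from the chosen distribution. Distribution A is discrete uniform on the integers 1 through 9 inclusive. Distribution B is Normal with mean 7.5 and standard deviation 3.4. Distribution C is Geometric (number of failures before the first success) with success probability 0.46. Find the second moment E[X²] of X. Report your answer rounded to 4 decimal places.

28.6917

For each component E[X²] = Var + (mean)², giving A: 31.6667; B: 67.81; C: 3.93006.
Overall E[X²] = 0.34·31.6667 + 0.24·67.81 + 0.42·3.93006 = 28.6917.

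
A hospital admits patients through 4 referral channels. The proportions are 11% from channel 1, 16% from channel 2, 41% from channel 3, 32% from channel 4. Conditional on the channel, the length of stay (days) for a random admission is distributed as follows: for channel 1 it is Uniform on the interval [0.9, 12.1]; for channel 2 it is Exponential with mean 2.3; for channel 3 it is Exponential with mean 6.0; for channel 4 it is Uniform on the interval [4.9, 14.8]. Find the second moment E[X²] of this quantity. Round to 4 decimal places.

For each component E[X²] = Var + (mean)², giving 1: 52.7033; 2: 10.58; 3: 72; 4: 105.19.
Overall E[X²] = 0.11·52.7033 + 0.16·10.58 + 0.41·72 + 0.32·105.19 = 70.671.

70.6710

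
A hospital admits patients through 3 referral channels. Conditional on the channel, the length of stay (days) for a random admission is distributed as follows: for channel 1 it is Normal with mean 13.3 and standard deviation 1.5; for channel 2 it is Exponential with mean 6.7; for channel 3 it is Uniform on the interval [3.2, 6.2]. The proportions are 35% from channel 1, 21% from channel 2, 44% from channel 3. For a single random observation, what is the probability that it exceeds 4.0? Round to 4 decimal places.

0.7883

Conditional on each channel, P(X > 4.0): 1: 1; 2: 0.550452; 3: 0.733333.
By total probability, P(X > 4.0) = 0.35·1 + 0.21·0.550452 + 0.44·0.733333 = 0.788262.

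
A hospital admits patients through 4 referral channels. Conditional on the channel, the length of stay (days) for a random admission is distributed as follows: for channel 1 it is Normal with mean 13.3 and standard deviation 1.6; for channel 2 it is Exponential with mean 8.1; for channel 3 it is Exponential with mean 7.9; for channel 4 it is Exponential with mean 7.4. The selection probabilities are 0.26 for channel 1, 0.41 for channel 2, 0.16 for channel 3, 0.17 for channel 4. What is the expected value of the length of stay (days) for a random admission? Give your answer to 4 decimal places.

9.3010

Component means — 1: 13.3; 2: 8.1; 3: 7.9; 4: 7.4.
E[X] = 0.26·13.3 + 0.41·8.1 + 0.16·7.9 + 0.17·7.4 = 9.301.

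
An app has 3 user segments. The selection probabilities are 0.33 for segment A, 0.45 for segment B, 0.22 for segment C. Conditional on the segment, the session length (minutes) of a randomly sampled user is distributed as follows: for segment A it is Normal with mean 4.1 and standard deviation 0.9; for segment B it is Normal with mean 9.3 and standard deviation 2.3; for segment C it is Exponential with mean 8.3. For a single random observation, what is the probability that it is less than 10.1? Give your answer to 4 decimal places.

Conditional on each segment, P(X < 10.1): A: 1; B: 0.636015; C: 0.703844.
By total probability, P(X < 10.1) = 0.33·1 + 0.45·0.636015 + 0.22·0.703844 = 0.771052.

0.7711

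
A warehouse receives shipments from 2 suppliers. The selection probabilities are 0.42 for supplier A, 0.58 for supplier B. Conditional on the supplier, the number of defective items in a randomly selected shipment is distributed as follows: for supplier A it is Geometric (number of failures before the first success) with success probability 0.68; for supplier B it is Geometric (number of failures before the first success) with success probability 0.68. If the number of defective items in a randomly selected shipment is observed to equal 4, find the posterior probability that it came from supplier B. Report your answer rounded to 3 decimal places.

0.580

Likelihoods P(X=4 | ·): A: 0.00713032; B: 0.00713032.
Posterior ∝ prior × likelihood. Numerator for B: 0.58·0.00713032 = 0.00413558.
Normalizing constant: 0.42·0.00713032 + 0.58·0.00713032 = 0.00713032.
P(B | observation) = 0.00413558 / 0.00713032 = 0.58.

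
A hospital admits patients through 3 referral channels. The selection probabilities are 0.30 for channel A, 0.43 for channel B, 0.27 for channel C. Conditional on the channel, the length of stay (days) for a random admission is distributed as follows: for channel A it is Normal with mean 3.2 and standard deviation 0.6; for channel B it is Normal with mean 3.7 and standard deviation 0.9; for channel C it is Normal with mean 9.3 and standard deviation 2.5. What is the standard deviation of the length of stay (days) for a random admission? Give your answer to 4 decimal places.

2.9717

Per component, A: μ=3.2, E[X²]=10.6; B: μ=3.7, E[X²]=14.5; C: μ=9.3, E[X²]=92.74.
E[X] = 0.3·3.2 + 0.43·3.7 + 0.27·9.3 = 5.062.
E[X²] = 0.3·10.6 + 0.43·14.5 + 0.27·92.74 = 34.4548.
Var(X) = E[X²] − (E[X])² = 34.4548 − 25.6238 = 8.83096.
SD(X) = √8.83096 = 2.97169.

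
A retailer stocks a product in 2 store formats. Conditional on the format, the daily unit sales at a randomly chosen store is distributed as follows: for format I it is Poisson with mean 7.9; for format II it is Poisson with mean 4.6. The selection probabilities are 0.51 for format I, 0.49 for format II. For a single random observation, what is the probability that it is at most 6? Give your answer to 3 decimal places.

Conditional on each format, P(X ≤ 6): I: 0.32574; II: 0.818029.
By total probability, P(X ≤ 6) = 0.51·0.32574 + 0.49·0.818029 = 0.566962.

0.567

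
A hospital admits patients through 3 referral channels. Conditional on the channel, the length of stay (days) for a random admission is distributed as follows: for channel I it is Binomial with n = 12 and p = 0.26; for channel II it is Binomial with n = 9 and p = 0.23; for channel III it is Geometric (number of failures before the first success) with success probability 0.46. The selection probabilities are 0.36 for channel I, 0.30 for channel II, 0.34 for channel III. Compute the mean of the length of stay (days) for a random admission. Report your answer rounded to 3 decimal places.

Component means — I: 3.12; II: 2.07; III: 1.17391.
E[X] = 0.36·3.12 + 0.3·2.07 + 0.34·1.17391 = 2.14333.

2.143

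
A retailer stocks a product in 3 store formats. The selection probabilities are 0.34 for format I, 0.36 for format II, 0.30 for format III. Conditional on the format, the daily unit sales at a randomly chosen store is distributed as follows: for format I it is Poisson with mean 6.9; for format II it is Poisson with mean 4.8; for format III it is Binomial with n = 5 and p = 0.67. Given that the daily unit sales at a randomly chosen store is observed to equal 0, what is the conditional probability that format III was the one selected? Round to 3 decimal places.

0.262

Likelihoods P(X=0 | ·): I: 0.00100779; II: 0.00822975; III: 0.00391354.
Posterior ∝ prior × likelihood. Numerator for III: 0.3·0.00391354 = 0.00117406.
Normalizing constant: 0.34·0.00100779 + 0.36·0.00822975 + 0.3·0.00391354 = 0.00447942.
P(III | observation) = 0.00117406 / 0.00447942 = 0.262101.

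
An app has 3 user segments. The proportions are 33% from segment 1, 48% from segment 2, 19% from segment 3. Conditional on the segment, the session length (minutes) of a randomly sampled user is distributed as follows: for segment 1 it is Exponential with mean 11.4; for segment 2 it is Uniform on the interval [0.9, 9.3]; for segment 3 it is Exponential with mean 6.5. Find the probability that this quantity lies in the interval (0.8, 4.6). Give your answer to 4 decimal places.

Conditional on each segment, P(0.8 < X < 4.6): 1: 0.264258; 2: 0.440476; 3: 0.391416.
By total probability, P(0.8 < X < 4.6) = 0.33·0.264258 + 0.48·0.440476 + 0.19·0.391416 = 0.373003.

0.3730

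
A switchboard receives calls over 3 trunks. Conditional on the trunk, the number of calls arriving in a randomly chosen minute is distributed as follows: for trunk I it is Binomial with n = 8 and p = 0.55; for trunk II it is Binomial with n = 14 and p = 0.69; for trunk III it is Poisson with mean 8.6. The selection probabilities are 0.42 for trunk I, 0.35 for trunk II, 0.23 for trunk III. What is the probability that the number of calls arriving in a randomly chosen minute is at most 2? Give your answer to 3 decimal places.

0.039

Conditional on each trunk, P(X ≤ 2): I: 0.0884559; II: 3.656e-05; III: 0.00857565.
By total probability, P(X ≤ 2) = 0.42·0.0884559 + 0.35·3.656e-05 + 0.23·0.00857565 = 0.0391367.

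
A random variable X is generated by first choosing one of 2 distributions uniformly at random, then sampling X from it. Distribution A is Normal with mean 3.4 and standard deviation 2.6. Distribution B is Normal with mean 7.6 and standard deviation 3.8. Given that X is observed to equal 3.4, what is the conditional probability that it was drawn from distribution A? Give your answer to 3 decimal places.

Likelihoods f(3.4 | ·): A: 0.153439; B: 0.0569978.
Posterior ∝ prior × likelihood. Numerator for A: 0.5·0.153439 = 0.0767197.
Normalizing constant: 0.5·0.153439 + 0.5·0.0569978 = 0.105219.
P(A | observation) = 0.0767197 / 0.105219 = 0.729146.

0.729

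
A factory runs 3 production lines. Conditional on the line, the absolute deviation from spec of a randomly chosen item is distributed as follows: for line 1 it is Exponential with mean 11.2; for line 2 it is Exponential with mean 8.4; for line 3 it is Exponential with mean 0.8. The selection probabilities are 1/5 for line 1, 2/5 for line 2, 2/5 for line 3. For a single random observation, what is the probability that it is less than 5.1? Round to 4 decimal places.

Conditional on each line, P(X < 5.1): 1: 0.365779; 2: 0.455094; 3: 0.998296.
By total probability, P(X < 5.1) = 0.2·0.365779 + 0.4·0.455094 + 0.4·0.998296 = 0.654512.

0.6545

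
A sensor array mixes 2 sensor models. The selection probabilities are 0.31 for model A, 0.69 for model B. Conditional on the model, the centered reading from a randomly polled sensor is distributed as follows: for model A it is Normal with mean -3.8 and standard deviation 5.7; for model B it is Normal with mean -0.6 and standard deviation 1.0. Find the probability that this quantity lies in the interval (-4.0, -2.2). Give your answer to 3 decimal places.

Conditional on each model, P(-4.0 < X < -2.2): A: 0.124526; B: 0.0544624.
By total probability, P(-4.0 < X < -2.2) = 0.31·0.124526 + 0.69·0.0544624 = 0.0761819.

0.076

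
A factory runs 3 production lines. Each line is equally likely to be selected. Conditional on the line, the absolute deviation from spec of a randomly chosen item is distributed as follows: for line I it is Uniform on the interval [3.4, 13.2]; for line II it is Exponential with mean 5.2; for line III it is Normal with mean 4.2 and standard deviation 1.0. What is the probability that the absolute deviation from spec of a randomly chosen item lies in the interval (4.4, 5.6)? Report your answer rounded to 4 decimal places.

0.1836

Conditional on each line, P(4.4 < X < 5.6): I: 0.122449; II: 0.08842; III: 0.339984.
By total probability, P(4.4 < X < 5.6) = 0.333333·0.122449 + 0.333333·0.08842 + 0.333333·0.339984 = 0.183618.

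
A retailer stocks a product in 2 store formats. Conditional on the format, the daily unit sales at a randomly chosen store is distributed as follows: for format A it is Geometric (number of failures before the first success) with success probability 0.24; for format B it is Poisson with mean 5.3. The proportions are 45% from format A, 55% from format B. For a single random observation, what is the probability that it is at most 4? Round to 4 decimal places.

0.5501

Conditional on each format, P(X ≤ 4): A: 0.746447; B: 0.389518.
By total probability, P(X ≤ 4) = 0.45·0.746447 + 0.55·0.389518 = 0.550136.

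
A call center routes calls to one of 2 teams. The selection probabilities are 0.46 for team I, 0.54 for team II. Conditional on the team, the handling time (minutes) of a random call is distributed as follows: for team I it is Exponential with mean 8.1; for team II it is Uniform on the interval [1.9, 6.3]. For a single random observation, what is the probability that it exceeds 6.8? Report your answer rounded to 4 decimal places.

Conditional on each team, P(X > 6.8): I: 0.431924; II: 0.
By total probability, P(X > 6.8) = 0.46·0.431924 + 0.54·0 = 0.198685.

0.1987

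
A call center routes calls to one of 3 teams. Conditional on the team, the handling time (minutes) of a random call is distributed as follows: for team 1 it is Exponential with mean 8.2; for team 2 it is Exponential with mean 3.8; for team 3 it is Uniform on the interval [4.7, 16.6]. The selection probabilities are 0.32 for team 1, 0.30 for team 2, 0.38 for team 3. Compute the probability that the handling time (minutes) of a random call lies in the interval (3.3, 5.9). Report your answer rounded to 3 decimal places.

0.159

Conditional on each team, P(3.3 < X < 5.9): 1: 0.181697; 2: 0.207923; 3: 0.10084.
By total probability, P(3.3 < X < 5.9) = 0.32·0.181697 + 0.3·0.207923 + 0.38·0.10084 = 0.15884.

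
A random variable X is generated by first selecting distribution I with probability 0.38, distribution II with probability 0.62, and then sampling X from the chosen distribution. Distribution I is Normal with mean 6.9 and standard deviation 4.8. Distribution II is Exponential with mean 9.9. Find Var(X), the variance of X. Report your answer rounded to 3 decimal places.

71.642

Per component, I: μ=6.9, E[X²]=70.65; II: μ=9.9, E[X²]=196.02.
E[X] = 0.38·6.9 + 0.62·9.9 = 8.76.
E[X²] = 0.38·70.65 + 0.62·196.02 = 148.379.
Var(X) = E[X²] − (E[X])² = 148.379 − 76.7376 = 71.6418.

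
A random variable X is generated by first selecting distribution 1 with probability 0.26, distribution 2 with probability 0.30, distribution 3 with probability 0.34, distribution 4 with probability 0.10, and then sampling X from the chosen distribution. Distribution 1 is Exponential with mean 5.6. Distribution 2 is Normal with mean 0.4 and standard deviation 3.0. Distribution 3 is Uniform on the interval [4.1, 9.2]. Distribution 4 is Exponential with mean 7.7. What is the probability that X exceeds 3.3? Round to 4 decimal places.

0.5994

Conditional on each component, P(X > 3.3): 1: 0.554723; 2: 0.166855; 3: 1; 4: 0.651439.
By total probability, P(X > 3.3) = 0.26·0.554723 + 0.3·0.166855 + 0.34·1 + 0.1·0.651439 = 0.599429.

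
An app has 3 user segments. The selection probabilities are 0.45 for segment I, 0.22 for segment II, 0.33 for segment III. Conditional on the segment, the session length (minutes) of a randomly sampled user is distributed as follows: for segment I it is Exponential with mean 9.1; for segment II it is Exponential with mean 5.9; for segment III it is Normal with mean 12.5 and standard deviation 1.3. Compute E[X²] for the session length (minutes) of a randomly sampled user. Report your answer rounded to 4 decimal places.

For each component E[X²] = Var + (mean)², giving I: 165.62; II: 69.62; III: 157.94.
Overall E[X²] = 0.45·165.62 + 0.22·69.62 + 0.33·157.94 = 141.966.

141.9656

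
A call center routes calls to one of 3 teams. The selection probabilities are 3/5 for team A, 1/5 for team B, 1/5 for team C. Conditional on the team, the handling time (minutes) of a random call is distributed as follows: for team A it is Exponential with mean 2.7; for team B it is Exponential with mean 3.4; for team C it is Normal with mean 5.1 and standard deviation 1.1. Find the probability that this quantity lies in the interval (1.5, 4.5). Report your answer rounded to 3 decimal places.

0.365

Conditional on each team, P(1.5 < X < 4.5): A: 0.384878; B: 0.377085; C: 0.292188.
By total probability, P(1.5 < X < 4.5) = 0.6·0.384878 + 0.2·0.377085 + 0.2·0.292188 = 0.364781.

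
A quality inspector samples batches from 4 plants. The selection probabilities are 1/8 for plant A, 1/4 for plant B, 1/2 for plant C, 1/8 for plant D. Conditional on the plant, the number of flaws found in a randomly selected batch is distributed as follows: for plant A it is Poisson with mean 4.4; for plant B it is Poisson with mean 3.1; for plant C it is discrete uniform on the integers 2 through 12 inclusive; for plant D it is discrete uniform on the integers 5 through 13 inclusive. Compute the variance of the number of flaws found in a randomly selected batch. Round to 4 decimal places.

11.2033

Per component, A: μ=4.4, E[X²]=23.76; B: μ=3.1, E[X²]=12.71; C: μ=7, E[X²]=59; D: μ=9, E[X²]=87.6667.
E[X] = 0.125·4.4 + 0.25·3.1 + 0.5·7 + 0.125·9 = 5.95.
E[X²] = 0.125·23.76 + 0.25·12.71 + 0.5·59 + 0.125·87.6667 = 46.6058.
Var(X) = E[X²] − (E[X])² = 46.6058 − 35.4025 = 11.2033.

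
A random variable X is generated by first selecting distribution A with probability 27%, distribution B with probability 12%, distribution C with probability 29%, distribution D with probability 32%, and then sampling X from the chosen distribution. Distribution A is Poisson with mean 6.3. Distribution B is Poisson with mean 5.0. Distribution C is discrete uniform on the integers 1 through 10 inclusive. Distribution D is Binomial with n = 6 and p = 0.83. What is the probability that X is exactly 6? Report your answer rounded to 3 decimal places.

0.194

Conditional on each component, P(X = 6): A: 0.159461; B: 0.146223; C: 0.1; D: 0.32694.
By total probability, P(X = 6) = 0.27·0.159461 + 0.12·0.146223 + 0.29·0.1 + 0.32·0.32694 = 0.194222.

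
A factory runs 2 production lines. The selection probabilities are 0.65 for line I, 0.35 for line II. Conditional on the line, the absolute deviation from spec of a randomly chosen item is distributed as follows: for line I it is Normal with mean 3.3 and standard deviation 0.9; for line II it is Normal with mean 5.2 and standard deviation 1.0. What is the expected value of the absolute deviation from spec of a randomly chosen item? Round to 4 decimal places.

Component means — I: 3.3; II: 5.2.
E[X] = 0.65·3.3 + 0.35·5.2 = 3.965.

3.9650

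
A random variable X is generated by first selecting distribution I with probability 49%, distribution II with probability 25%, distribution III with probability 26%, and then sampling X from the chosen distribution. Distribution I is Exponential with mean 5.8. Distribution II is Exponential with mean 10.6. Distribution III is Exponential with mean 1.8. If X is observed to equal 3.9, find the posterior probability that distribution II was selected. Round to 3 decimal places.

Likelihoods f(3.9 | ·): I: 0.0880129; II: 0.065299; III: 0.0636438.
Posterior ∝ prior × likelihood. Numerator for II: 0.25·0.065299 = 0.0163248.
Normalizing constant: 0.49·0.0880129 + 0.25·0.065299 + 0.26·0.0636438 = 0.0759985.
P(II | observation) = 0.0163248 / 0.0759985 = 0.214804.

0.215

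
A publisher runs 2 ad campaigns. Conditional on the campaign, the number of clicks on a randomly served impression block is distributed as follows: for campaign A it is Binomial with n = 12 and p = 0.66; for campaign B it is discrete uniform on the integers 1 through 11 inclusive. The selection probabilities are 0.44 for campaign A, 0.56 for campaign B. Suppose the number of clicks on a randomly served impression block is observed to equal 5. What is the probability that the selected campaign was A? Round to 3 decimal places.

0.310

Likelihoods P(X=5 | ·): A: 0.0520951; B: 0.0909091.
Posterior ∝ prior × likelihood. Numerator for A: 0.44·0.0520951 = 0.0229219.
Normalizing constant: 0.44·0.0520951 + 0.56·0.0909091 = 0.073831.
P(A | observation) = 0.0229219 / 0.073831 = 0.310464.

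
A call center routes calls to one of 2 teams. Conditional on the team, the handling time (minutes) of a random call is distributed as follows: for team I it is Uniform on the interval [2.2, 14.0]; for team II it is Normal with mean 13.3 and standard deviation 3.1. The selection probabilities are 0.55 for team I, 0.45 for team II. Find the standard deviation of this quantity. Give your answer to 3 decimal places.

Per component, I: μ=8.1, E[X²]=77.2133; II: μ=13.3, E[X²]=186.5.
E[X] = 0.55·8.1 + 0.45·13.3 = 10.44.
E[X²] = 0.55·77.2133 + 0.45·186.5 = 126.392.
Var(X) = E[X²] − (E[X])² = 126.392 − 108.994 = 17.3987.
SD(X) = √17.3987 = 4.17118.

4.171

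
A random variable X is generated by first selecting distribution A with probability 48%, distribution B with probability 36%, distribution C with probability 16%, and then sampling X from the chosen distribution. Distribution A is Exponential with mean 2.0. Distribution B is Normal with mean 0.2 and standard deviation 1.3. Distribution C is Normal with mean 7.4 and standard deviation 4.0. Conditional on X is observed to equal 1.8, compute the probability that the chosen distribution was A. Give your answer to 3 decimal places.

Likelihoods f(1.8 | ·): A: 0.203285; B: 0.143891; C: 0.0374319.
Posterior ∝ prior × likelihood. Numerator for A: 0.48·0.203285 = 0.0975767.
Normalizing constant: 0.48·0.203285 + 0.36·0.143891 + 0.16·0.0374319 = 0.155367.
P(A | observation) = 0.0975767 / 0.155367 = 0.628042.

0.628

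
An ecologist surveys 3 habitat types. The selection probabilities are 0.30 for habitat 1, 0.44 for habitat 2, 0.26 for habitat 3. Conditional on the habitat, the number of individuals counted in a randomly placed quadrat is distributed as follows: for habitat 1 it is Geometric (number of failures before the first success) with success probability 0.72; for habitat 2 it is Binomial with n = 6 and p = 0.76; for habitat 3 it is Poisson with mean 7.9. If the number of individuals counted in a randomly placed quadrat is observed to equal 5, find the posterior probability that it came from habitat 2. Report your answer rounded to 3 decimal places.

Likelihoods P(X=5 | ·): 1: 0.00123915; 2: 0.365116; 3: 0.0950666.
Posterior ∝ prior × likelihood. Numerator for 2: 0.44·0.365116 = 0.160651.
Normalizing constant: 0.3·0.00123915 + 0.44·0.365116 + 0.26·0.0950666 = 0.18574.
P(2 | observation) = 0.160651 / 0.18574 = 0.864924.

0.865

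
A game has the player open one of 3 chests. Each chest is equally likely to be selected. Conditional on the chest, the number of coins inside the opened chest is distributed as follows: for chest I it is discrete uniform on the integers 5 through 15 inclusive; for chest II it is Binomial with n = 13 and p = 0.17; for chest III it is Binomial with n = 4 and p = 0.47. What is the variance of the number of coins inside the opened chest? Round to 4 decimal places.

Per component, I: μ=10, E[X²]=110; II: μ=2.21, E[X²]=6.7184; III: μ=1.88, E[X²]=4.5308.
E[X] = 0.333333·10 + 0.333333·2.21 + 0.333333·1.88 = 4.69667.
E[X²] = 0.333333·110 + 0.333333·6.7184 + 0.333333·4.5308 = 40.4164.
Var(X) = E[X²] − (E[X])² = 40.4164 − 22.0587 = 18.3577.

18.3577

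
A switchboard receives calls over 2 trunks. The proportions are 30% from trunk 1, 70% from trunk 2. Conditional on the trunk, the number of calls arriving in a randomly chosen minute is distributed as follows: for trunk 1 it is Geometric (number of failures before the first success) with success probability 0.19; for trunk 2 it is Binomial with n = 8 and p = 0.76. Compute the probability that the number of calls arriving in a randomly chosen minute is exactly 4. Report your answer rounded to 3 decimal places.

Conditional on each trunk, P(X = 4): 1: 0.0817888; 2: 0.0774814.
By total probability, P(X = 4) = 0.3·0.0817888 + 0.7·0.0774814 = 0.0787736.

0.079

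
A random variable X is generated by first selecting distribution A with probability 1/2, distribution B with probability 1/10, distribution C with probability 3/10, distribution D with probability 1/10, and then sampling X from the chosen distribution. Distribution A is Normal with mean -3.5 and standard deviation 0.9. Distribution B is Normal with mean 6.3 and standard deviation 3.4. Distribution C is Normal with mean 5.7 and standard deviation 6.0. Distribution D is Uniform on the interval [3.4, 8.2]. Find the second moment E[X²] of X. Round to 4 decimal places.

35.7580

For each component E[X²] = Var + (mean)², giving A: 13.06; B: 51.25; C: 68.49; D: 35.56.
Overall E[X²] = 0.5·13.06 + 0.1·51.25 + 0.3·68.49 + 0.1·35.56 = 35.758.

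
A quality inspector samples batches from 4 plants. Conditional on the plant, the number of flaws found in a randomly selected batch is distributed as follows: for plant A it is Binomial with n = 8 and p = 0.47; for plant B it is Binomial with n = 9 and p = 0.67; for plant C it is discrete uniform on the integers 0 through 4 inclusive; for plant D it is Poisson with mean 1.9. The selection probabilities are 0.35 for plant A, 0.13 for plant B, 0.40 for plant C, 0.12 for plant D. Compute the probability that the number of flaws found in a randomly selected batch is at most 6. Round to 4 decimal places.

0.9411

Conditional on each plant, P(X ≤ 6): A: 0.976138; B: 0.614587; C: 1; D: 0.996554.
By total probability, P(X ≤ 6) = 0.35·0.976138 + 0.13·0.614587 + 0.4·1 + 0.12·0.996554 = 0.941131.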